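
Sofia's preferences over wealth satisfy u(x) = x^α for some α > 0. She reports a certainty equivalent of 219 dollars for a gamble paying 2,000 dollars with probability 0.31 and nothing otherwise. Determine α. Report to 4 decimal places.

Since u(0) = 0, the lottery's EU is 0.31·2000^α.
Equating: 219^α = 0.31·2000^α, i.e. 0.1095^α = 0.31.
Taking logs: α·ln(219/2000) = ln(0.31), so α = -1.1711830 / -2.2118307 ≈ 0.5295.

α ≈ 0.5295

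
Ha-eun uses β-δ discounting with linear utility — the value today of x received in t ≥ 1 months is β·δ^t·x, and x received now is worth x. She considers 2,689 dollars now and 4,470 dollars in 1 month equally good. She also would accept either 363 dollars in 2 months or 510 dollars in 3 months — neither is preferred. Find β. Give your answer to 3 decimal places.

From the later pair, β·δ^2·363 = β·δ^3·510; dividing through, δ = 363/510 = 0.71176.
Substituting δ into 2689 = β·δ·4470: β = 2689/(3181.588) ≈ 0.845.

β ≈ 0.845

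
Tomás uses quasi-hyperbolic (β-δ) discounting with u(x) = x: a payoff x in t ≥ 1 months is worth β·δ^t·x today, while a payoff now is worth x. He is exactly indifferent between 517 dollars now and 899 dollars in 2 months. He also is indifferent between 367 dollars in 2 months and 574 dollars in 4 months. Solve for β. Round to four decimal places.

Both payoffs in the second observation are in the future, so β drops out: δ^2·367 = δ^4·574 ⇒ δ^2 = 367/574 = 0.63937, so δ = 0.79961.
Substituting δ into 517 = β·δ^2·899: β = 517/(574.796) ≈ 0.8994.

β ≈ 0.8994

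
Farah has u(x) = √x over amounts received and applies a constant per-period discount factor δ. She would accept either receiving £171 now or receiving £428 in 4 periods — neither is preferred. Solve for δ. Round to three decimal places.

Equating discounted utilities: u(171) = δ^4·u(428) ⇒ δ^4 = u(171)/u(428).
Since u(x) = √x, δ^4 = √(171/428) = 0.63209.
Hence δ = (0.63209)^(1/4) = 0.89165.

δ ≈ 0.892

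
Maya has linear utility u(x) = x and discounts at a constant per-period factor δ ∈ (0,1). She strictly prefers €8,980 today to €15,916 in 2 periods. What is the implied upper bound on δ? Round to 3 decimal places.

δ < 0.751

The preference means 8980 > δ^2·15916.
Dividing by 15916: δ^2 < 0.56421. Both sides are positive, so the square root keeps the direction.
δ < (8980/15916)^(1/2) ≈ 0.751.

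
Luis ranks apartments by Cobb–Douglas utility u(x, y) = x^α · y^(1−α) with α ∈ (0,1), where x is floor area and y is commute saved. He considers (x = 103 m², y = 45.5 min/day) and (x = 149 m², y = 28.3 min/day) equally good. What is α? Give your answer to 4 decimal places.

α ≈ 0.5626

Indifference: 103^α · 45.5^(1−α) = 149^α · 28.3^(1−α).
(103/149)^α = (28.3/45.5)^(1−α); take logs: α·ln(103/149) = (1−α)·ln(28.3/45.5), i.e. α·-0.3692173 = (1−α)·-0.4748505.
With A = -0.3692173 and B = -0.4748505: α·A = (1−α)·B, so α = B/(A+B) = -0.4748505/-0.8440678 ≈ 0.5626.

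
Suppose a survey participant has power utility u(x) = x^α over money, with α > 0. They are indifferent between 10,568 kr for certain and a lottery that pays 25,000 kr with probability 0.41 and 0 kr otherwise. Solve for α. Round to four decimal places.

EU(lottery) = 0.41·25000^α + 0.59·0 = 0.41·25000^α.
Indifference: 10568^α = 0.41·25000^α, so (10568/25000)^α = 0.41.
α = ln(0.41) / ln(10568/25000) = -0.8915981/-0.8610453 ≈ 1.0355.

α ≈ 1.0355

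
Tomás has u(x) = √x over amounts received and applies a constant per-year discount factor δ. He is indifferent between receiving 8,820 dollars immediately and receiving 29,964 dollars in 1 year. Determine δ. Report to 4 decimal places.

Equating discounted utilities: u(8820) = δ·u(29964) ⇒ δ = u(8820)/u(29964).
With u(x) = √x: δ = √8820/√29964 = √(8820/29964) = 0.54254.

δ ≈ 0.5425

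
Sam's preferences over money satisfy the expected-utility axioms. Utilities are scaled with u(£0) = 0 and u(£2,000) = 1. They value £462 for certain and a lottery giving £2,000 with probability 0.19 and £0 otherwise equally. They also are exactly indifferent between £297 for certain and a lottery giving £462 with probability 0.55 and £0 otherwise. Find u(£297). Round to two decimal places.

The first gamble pins u(£462): it must equal 0.19·1 + 0.81·0 = 0.19.
Then u(£297) = 0.55·u(£462) + 0.45·u(£0) = 0.55·0.19 + 0.45·0.00 = 0.1045.

0.10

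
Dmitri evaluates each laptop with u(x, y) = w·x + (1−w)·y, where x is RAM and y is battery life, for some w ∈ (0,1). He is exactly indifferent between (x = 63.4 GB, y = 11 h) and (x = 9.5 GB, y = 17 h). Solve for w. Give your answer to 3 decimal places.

w = 0.100

Equating utilities: w·63.4 + (1−w)·11 = w·9.5 + (1−w)·17.
w·(63.4−9.5) = (1−w)·(17−11), i.e. w·53.9 = (1−w)·6.
So w/(1−w) = 6/53.9 = 0.1113, giving w = 6/(53.9+6) = 0.100.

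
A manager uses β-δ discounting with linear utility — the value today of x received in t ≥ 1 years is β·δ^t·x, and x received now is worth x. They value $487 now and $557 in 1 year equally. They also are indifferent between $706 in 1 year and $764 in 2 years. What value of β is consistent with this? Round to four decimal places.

β ≈ 0.9462

From the later pair, β·δ^1·706 = β·δ^2·764; dividing through, δ = 706/764 = 0.92408.
The first indifference: 487 = β·δ·557, so β = 487/(δ·557) = 487/(0.92408·557) ≈ 0.9462.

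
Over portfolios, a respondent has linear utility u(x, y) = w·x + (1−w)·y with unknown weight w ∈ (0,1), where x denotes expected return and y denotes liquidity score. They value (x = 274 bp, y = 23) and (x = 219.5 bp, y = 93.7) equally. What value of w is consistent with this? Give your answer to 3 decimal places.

w = 0.565

u(274,23) = u(219.5,93.7) means w·274 + (1−w)·23 = w·219.5 + (1−w)·93.7.
Collecting terms: w·54.5 = (1−w)·70.7.
Hence w = 70.7/(54.5+70.7) = 70.7/125.2 = 0.565.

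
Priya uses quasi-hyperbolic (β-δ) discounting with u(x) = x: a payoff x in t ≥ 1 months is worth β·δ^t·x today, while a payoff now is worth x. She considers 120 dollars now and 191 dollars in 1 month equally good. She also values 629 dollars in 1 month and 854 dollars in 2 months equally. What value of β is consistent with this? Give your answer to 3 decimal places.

From the later pair, β·δ^1·629 = β·δ^2·854; dividing through, δ = 629/854 = 0.73653.
Substituting δ into 120 = β·δ·191: β = 120/(140.678) ≈ 0.853.

β ≈ 0.853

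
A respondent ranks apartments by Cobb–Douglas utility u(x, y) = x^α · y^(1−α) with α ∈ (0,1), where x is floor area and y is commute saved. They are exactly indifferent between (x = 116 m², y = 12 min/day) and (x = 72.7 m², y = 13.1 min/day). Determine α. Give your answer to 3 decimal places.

α ≈ 0.158

The Cobb–Douglas utilities coincide, so 116^α·12^(1−α) = 72.7^α·13.1^(1−α).
Rearrange to (116/72.7)^α = (13.1/12)^(1−α) and take logs: α·0.467249 = (1−α)·0.087706.
With A = 0.467249 and B = 0.087706: α·A = (1−α)·B, so α = B/(A+B) = 0.087706/0.554955 ≈ 0.158.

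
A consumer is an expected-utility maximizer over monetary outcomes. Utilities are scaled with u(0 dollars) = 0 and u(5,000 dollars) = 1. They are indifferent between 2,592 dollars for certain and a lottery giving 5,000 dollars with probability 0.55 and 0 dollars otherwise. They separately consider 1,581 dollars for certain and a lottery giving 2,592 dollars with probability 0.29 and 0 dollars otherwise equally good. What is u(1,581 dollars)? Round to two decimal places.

0.16

First, u(2,592 dollars) = 0.55·u(5,000 dollars) + 0.45·u(0 dollars) = 0.55.
Chaining: u(1,581 dollars) = 0.29·0.55 + 0.71·0.00 = 0.1595.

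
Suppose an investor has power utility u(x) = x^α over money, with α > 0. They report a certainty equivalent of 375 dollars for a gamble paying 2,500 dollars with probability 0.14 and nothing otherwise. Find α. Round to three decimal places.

α ≈ 1.036

Since u(0) = 0, the lottery's EU is 0.14·2500^α.
Indifference: 375^α = 0.14·2500^α, so (375/2500)^α = 0.14.
α = ln(0.14) / ln(375/2500) = -1.966113/-1.897120 ≈ 1.036.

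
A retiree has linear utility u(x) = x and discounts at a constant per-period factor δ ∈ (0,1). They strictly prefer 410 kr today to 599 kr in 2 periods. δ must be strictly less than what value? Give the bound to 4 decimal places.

δ < 0.8273

Under u(x) = x this choice says 410 > δ^2·599.
Dividing by 599: δ^2 < 0.68447. Both sides are positive, so the square root keeps the direction.
δ < 0.68447^(1/2) = 0.8273.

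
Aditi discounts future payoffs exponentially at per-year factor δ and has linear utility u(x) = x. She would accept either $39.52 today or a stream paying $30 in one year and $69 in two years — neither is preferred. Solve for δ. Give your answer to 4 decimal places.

δ ≈ 0.5700

Equating present values: 39.52 = 30δ + 69δ².
So 69δ² + 30δ − 39.52 = 0.
By the quadratic formula (taking the positive root), δ = (−30 + √11807.52) / 138 ≈ 0.5700.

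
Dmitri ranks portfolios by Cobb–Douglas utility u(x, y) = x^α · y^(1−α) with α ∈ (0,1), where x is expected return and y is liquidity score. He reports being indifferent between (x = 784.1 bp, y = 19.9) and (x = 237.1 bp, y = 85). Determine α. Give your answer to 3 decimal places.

The Cobb–Douglas utilities coincide, so 784.1^α·19.9^(1−α) = 237.1^α·85^(1−α).
Rearrange to (784.1/237.1)^α = (85/19.9)^(1−α) and take logs: α·1.196055 = (1−α)·1.451932.
So α/(1−α) = (1.451932)/(1.196055) = 1.213934, and α = 1.213934/2.213934 ≈ 0.548.

α ≈ 0.548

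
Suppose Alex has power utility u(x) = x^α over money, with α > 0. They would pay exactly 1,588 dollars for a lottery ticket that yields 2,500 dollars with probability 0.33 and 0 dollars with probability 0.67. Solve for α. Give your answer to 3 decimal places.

Since u(0) = 0, the lottery's EU is 0.33·2500^α.
Setting u(1588) equal to that: 1588^α = 0.33·2500^α ⇒ (1588/2500)^α = 0.33.
α = ln(0.33) / ln(1588/2500) = -1.108663/-0.453815 ≈ 2.443.

α ≈ 2.443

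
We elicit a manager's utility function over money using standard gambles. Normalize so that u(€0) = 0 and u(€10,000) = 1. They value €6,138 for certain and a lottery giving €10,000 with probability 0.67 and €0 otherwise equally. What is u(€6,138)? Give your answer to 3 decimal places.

By the standard-gamble method, u(€6,138) is just the indifference probability on the best outcome: 0.67.

0.670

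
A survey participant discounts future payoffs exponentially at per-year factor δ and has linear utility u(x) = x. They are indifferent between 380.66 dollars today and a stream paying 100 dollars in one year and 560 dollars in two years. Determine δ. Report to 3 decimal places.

δ ≈ 0.740

Equating present values: 380.66 = 100δ + 560δ².
That is, 560δ² + 100δ − 380.66 = 0, a quadratic in δ.
The positive root is δ = [−100 + √(100² + 4·560·380.66)] / (2·560) = (−100 + 928.805)/1120 ≈ 0.740.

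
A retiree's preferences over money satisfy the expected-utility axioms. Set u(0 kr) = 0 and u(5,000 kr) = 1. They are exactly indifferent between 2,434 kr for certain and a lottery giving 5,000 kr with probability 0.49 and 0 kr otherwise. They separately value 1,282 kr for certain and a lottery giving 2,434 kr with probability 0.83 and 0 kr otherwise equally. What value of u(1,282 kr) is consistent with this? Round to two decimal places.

0.41

From the first indifference, u(2,434 kr) = 0.49·u(5,000 kr) + 0.51·u(0 kr) = 0.49·1 + 0.51·0 = 0.49.
The second indifference gives u(1,282 kr) = 0.83·u(2,434 kr) + 0.17·u(0 kr) = 0.83·0.49 + 0.17·0.00 = 0.4067.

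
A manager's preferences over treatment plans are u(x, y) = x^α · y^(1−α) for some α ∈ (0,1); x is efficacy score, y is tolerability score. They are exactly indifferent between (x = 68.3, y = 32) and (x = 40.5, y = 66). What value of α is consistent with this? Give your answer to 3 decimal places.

α ≈ 0.581

Indifference: 68.3^α · 32^(1−α) = 40.5^α · 66^(1−α).
Taking logs: α·ln 68.3 + (1−α)·ln 32 = α·ln 40.5 + (1−α)·ln 66, i.e. α·0.522608 = (1−α)·0.723919.
With A = 0.522608 and B = 0.723919: α·A = (1−α)·B, so α = B/(A+B) = 0.723919/1.246527 ≈ 0.581.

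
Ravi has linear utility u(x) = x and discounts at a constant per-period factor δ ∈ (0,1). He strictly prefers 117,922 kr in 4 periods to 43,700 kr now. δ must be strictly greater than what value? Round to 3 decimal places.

δ > 0.780

Comparing present values: 43700 < δ^4·117922.
So δ^4 > 43700/117922 = 0.37058; taking the 4th root of both positive sides preserves the inequality.
δ > 0.37058^(1/4) = 0.780.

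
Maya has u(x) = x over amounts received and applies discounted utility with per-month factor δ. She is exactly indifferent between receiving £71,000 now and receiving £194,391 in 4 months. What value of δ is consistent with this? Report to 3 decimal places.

The payoff in 4 months is discounted by δ^4, so u(71000) = δ^4·u(194391) and δ^4 = u(71000)/u(194391).
With u(x) = x: δ^4 = 71000/194391 = 0.36524.
Hence δ = (0.36524)^(1/4) = 0.77740.

δ ≈ 0.777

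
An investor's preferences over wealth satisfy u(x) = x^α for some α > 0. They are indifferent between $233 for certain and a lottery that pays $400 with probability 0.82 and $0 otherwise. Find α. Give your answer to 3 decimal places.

α ≈ 0.367

Since u(0) = 0, the lottery's EU is 0.82·400^α.
Indifference: 233^α = 0.82·400^α, so (233/400)^α = 0.82.
Take logs: α = ln 0.82 / ln(233/400) ≈ 0.36721.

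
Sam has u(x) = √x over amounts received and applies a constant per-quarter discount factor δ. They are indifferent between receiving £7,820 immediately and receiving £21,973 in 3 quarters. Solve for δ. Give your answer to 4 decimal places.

δ ≈ 0.8418

Indifference means u(7820) = δ^3 · u(21973), so δ^3 = u(7820)/u(21973).
With u(x) = √x: δ^3 = √7820/√21973 = √(7820/21973) = 0.59657.
Hence δ = (0.59657)^(1/3) = 0.841821.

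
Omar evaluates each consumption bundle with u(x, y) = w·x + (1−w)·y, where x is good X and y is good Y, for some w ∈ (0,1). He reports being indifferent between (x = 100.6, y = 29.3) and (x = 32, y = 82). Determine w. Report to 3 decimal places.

w = 0.434

u(100.6,29.3) = u(32,82) means w·100.6 + (1−w)·29.3 = w·32 + (1−w)·82.
Rearranging, 68.6·w − 52.7·(1−w) = 0.
So w/(1−w) = 52.7/68.6 = 0.7682, giving w = 52.7/(68.6+52.7) = 0.434.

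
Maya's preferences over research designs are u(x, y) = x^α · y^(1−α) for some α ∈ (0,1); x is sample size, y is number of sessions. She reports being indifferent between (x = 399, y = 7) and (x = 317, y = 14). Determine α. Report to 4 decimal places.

Indifference: 399^α · 7^(1−α) = 317^α · 14^(1−α).
Rearrange to (399/317)^α = (14/7)^(1−α) and take logs: α·0.2300596 = (1−α)·0.6931472.
So α/(1−α) = (0.6931472)/(0.2300596) = 3.0129027, and α = 3.0129027/4.0129027 ≈ 0.7508.

α ≈ 0.7508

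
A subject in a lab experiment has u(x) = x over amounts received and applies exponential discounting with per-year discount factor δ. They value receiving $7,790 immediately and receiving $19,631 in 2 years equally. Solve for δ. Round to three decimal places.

δ ≈ 0.630

Indifference means u(7790) = δ^2 · u(19631), so δ^2 = u(7790)/u(19631).
With u(x) = x: δ^2 = 7790/19631 = 0.39682.
Hence δ = (0.39682)^(1/2) = 0.62994.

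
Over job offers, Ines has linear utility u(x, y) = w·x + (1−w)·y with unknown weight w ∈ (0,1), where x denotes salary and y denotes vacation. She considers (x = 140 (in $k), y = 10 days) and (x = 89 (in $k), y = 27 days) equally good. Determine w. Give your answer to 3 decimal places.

w = 0.250

Equating utilities: w·140 + (1−w)·10 = w·89 + (1−w)·27.
Collecting terms: w·51 = (1−w)·17.
The marginal rate of substitution is 17/51, so w = 17/(51+17) = 0.250.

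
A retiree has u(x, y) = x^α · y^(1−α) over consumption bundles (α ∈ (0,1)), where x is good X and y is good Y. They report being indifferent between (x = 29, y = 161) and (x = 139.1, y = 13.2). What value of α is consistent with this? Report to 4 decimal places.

α ≈ 0.6147

The Cobb–Douglas utilities coincide, so 29^α·161^(1−α) = 139.1^α·13.2^(1−α).
(29/139.1)^α = (13.2/161)^(1−α); take logs: α·ln(29/139.1) = (1−α)·ln(13.2/161), i.e. α·-1.5678973 = (1−α)·-2.5011875.
Thus α·(-4.0690848) = -2.5011875, so α = -2.5011875/-4.0690848 ≈ 0.6147.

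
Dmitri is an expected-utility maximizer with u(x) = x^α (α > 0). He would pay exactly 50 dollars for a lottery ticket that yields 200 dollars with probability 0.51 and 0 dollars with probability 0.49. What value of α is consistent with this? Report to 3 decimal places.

α ≈ 0.486

EU(lottery) = 0.51·200^α + 0.49·0 = 0.51·200^α.
Setting u(50) equal to that: 50^α = 0.51·200^α ⇒ (50/200)^α = 0.51.
Taking logs: α·ln(50/200) = ln(0.51), so α = -0.673345 / -1.386294 ≈ 0.486.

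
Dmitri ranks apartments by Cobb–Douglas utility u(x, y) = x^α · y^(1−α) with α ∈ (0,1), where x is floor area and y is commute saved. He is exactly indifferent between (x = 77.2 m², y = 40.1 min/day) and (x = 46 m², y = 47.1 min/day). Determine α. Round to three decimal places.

Set the two utilities equal: 77.2^α·40.1^(1−α) = 46^α·47.1^(1−α).
Taking logs: α·ln 77.2 + (1−α)·ln 40.1 = α·ln 46 + (1−α)·ln 47.1, i.e. α·0.517758 = (1−α)·0.160897.
With A = 0.517758 and B = 0.160897: α·A = (1−α)·B, so α = B/(A+B) = 0.160897/0.678655 ≈ 0.237.

α ≈ 0.237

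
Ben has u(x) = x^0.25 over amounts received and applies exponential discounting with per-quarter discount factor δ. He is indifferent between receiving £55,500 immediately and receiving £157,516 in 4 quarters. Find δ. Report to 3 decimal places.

The payoff in 4 quarters is discounted by δ^4, so u(55500) = δ^4·u(157516) and δ^4 = u(55500)/u(157516).
Since u(x) = x^0.25, δ^4 = (55500/157516)^0.25 = 0.35235^0.25 = 0.77045.
Hence δ = (0.77045)^(1/4) = 0.93688.

δ ≈ 0.937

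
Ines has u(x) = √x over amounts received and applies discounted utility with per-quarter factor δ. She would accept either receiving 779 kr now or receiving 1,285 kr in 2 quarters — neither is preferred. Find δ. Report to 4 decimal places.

δ ≈ 0.8824

Indifference means u(779) = δ^2 · u(1285), so δ^2 = u(779)/u(1285).
With u(x) = √x: δ^2 = √779/√1285 = √(779/1285) = 0.77860.
Hence δ = (0.77860)^(1/2) = 0.882386.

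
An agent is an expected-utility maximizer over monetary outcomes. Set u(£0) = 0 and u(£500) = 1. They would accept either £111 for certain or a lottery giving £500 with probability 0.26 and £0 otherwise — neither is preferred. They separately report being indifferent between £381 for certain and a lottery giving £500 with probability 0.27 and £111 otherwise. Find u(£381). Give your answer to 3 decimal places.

0.460

The first gamble pins u(£111): it must equal 0.26·1 + 0.74·0 = 0.26.
Chaining: u(£381) = 0.27·1.00 + 0.73·0.26 = 0.4598.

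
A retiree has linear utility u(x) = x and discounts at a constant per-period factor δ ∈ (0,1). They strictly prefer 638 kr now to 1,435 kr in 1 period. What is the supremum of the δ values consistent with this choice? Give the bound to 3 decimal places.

The preference means 638 > δ·1435.
So δ < 638/1435 = 0.44460.

δ < 0.445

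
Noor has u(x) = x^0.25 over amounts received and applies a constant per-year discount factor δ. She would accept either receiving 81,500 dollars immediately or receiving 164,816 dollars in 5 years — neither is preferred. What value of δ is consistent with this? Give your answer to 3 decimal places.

Indifference means u(81500) = δ^5 · u(164816), so δ^5 = u(81500)/u(164816).
With u(x) = x^0.25: δ^5 = 81500^0.25/164816^0.25 = (81500/164816)^0.25 = 0.83857.
So δ = 0.83857^(1/5) ≈ 0.965.

δ ≈ 0.965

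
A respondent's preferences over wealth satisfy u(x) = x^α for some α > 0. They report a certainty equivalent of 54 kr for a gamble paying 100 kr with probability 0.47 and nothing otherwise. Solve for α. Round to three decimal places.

α ≈ 1.225

EU(lottery) = 0.47·100^α + 0.53·0 = 0.47·100^α.
Indifference: 54^α = 0.47·100^α, so (54/100)^α = 0.47.
α = ln(0.47) / ln(54/100) = -0.755023/-0.616186 ≈ 1.225.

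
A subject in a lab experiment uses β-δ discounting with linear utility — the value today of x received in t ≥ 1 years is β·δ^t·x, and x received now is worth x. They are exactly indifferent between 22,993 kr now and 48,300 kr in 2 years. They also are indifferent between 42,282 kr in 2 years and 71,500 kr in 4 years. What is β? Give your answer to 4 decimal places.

β ≈ 0.8050

The second indifference involves only future payoffs, so β cancels: β·δ^2·42282 = β·δ^4·71500, giving δ^2 = 42282/71500 = 0.59136, so δ = 0.76900.
Substituting δ into 22993 = β·δ^2·48300: β = 22993/(28562.526) ≈ 0.8050.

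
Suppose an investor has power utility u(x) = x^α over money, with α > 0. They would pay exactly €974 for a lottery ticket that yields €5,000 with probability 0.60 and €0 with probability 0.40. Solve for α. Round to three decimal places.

EU(lottery) = 0.60·5000^α + 0.40·0 = 0.60·5000^α.
Equating: 974^α = 0.60·5000^α, i.e. 0.1948^α = 0.60.
Take logs: α = ln 0.60 / ln(974/5000) ≈ 0.31228.

α ≈ 0.312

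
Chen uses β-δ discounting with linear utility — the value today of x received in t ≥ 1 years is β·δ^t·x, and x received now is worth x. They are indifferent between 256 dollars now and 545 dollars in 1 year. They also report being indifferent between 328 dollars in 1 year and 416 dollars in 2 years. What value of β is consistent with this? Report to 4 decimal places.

β ≈ 0.5957

The second indifference involves only future payoffs, so β cancels: β·δ^1·328 = β·δ^2·416, giving δ = 328/416 = 0.78846.
Now use the now-vs-future pair: 256 = β·δ·545 gives β = 256/(0.78846·545) ≈ 0.5957.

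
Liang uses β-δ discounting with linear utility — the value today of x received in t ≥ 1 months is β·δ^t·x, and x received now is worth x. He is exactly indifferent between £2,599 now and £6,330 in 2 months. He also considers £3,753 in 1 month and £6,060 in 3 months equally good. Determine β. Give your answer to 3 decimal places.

β ≈ 0.663

Both payoffs in the second observation are in the future, so β drops out: δ^1·3753 = δ^3·6060 ⇒ δ^2 = 3753/6060 = 0.61931, so δ = 0.78696.
Substituting δ into 2599 = β·δ^2·6330: β = 2599/(3920.213) ≈ 0.663.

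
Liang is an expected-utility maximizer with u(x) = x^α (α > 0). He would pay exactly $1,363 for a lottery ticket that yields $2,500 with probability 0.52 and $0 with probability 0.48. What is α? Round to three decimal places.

Since u(0) = 0, the lottery's EU is 0.52·2500^α.
Equating: 1363^α = 0.52·2500^α, i.e. 0.5452^α = 0.52.
α = ln(0.52) / ln(1363/2500) = -0.653926/-0.606603 ≈ 1.078.

α ≈ 1.078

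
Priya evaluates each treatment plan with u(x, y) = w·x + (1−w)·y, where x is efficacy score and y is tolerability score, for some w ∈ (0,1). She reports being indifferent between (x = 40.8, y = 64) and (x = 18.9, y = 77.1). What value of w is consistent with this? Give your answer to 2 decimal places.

Indifference: w·40.8 + (1−w)·64 = w·18.9 + (1−w)·77.1.
w·(40.8−18.9) = (1−w)·(77.1−64), i.e. w·21.9 = (1−w)·13.1.
So w/(1−w) = 13.1/21.9 = 0.5982, giving w = 13.1/(21.9+13.1) = 0.37.

w = 0.37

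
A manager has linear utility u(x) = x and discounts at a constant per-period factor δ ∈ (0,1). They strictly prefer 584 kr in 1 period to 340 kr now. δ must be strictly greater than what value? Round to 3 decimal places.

δ > 0.582

Comparing present values: 340 < δ·584.
So δ > 340/584 = 0.58219.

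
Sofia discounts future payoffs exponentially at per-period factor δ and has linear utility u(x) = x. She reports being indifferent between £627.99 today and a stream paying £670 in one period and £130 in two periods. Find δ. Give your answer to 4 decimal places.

Present value of the stream is 670·δ + 130·δ². Indifference gives 670δ + 130δ² = 627.99.
So 130δ² + 670δ − 627.99 = 0.
By the quadratic formula (taking the positive root), δ = (−670 + √775454.80) / 260 ≈ 0.8100.

δ ≈ 0.8100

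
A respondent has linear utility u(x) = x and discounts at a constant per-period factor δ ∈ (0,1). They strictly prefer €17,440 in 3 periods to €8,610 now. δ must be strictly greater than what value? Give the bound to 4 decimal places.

Comparing present values: 8610 < δ^3·17440.
Dividing by 17440: δ^3 > 0.49369. Both sides are positive, so the cube root keeps the direction.
δ > (8610/17440)^(1/3) ≈ 0.7903.

δ > 0.7903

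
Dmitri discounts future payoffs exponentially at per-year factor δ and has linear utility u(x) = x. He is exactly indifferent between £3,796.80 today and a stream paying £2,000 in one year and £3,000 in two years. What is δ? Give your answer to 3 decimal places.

Present value of the stream is 2000·δ + 3000·δ². Indifference gives 2000δ + 3000δ² = 3796.80.
That is, 3000δ² + 2000δ − 3796.80 = 0, a quadratic in δ.
By the quadratic formula (taking the positive root), δ = (−2000 + √49561600.00) / 6000 ≈ 0.840.

δ ≈ 0.840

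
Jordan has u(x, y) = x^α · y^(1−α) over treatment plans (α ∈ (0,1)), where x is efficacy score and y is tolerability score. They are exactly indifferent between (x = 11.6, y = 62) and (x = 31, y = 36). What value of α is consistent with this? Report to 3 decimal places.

α ≈ 0.356

The Cobb–Douglas utilities coincide, so 11.6^α·62^(1−α) = 31^α·36^(1−α).
(11.6/31)^α = (36/62)^(1−α); take logs: α·ln(11.6/31) = (1−α)·ln(36/62), i.e. α·-0.982982 = (1−α)·-0.543615.
So α/(1−α) = (-0.543615)/(-0.982982) = 0.553026, and α = 0.553026/1.553026 ≈ 0.356.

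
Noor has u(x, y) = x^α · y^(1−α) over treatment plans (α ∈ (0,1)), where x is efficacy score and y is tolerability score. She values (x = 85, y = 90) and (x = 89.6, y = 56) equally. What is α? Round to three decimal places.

α ≈ 0.900

The Cobb–Douglas utilities coincide, so 85^α·90^(1−α) = 89.6^α·56^(1−α).
(85/89.6)^α = (56/90)^(1−α); take logs: α·ln(85/89.6) = (1−α)·ln(56/90), i.e. α·-0.052704 = (1−α)·-0.474458.
With A = -0.052704 and B = -0.474458: α·A = (1−α)·B, so α = B/(A+B) = -0.474458/-0.527162 ≈ 0.900.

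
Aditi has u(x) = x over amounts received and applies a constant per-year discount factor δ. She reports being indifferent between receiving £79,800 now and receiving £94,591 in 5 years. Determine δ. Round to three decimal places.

Equating discounted utilities: u(79800) = δ^5·u(94591) ⇒ δ^5 = u(79800)/u(94591).
With u(x) = x: δ^5 = 79800/94591 = 0.84363.
Hence δ = (0.84363)^(1/5) = 0.96656.

δ ≈ 0.967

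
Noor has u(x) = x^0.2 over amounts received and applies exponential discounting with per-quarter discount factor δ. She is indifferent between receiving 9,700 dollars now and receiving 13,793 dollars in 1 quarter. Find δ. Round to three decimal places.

Equating discounted utilities: u(9700) = δ·u(13793) ⇒ δ = u(9700)/u(13793).
Since u(x) = x^0.2, δ = (9700/13793)^0.2 = 0.70326^0.2 = 0.93201.

δ ≈ 0.932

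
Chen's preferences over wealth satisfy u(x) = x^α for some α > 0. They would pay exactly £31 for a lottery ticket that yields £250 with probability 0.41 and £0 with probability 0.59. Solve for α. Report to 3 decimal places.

EU(lottery) = 0.41·250^α + 0.59·0 = 0.41·250^α.
Indifference: 31^α = 0.41·250^α, so (31/250)^α = 0.41.
Taking logs: α·ln(31/250) = ln(0.41), so α = -0.891598 / -2.087474 ≈ 0.427.

α ≈ 0.427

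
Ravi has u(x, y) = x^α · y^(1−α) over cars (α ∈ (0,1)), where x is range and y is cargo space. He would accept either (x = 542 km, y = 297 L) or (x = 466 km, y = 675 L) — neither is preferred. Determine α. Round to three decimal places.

α ≈ 0.845

Indifference: 542^α · 297^(1−α) = 466^α · 675^(1−α).
(542/466)^α = (675/297)^(1−α); take logs: α·ln(542/466) = (1−α)·ln(675/297), i.e. α·0.151080 = (1−α)·0.820981.
Thus α·(0.972061) = 0.820981, so α = 0.820981/0.972061 ≈ 0.845.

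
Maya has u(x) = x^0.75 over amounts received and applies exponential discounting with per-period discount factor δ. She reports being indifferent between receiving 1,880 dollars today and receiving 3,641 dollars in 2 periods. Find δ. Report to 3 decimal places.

Equating discounted utilities: u(1880) = δ^2·u(3641) ⇒ δ^2 = u(1880)/u(3641).
With u(x) = x^0.75: δ^2 = 1880^0.75/3641^0.75 = (1880/3641)^0.75 = 0.60912.
Taking the square root: δ = 0.60912^(1/2) ≈ 0.780.

δ ≈ 0.780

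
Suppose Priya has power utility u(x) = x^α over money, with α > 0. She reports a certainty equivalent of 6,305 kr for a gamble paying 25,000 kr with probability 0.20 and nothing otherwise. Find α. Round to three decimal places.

Since u(0) = 0, the lottery's EU is 0.20·25000^α.
Equating: 6305^α = 0.20·25000^α, i.e. 0.2522^α = 0.20.
Take logs: α = ln 0.20 / ln(6305/25000) ≈ 1.16835.

α ≈ 1.168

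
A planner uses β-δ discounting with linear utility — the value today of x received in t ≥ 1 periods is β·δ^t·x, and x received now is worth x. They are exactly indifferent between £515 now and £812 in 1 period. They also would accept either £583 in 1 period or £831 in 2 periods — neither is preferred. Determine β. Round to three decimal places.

Both payoffs in the second observation are in the future, so β drops out: δ^1·583 = δ^2·831 ⇒ δ = 583/831 = 0.70156.
The first indifference: 515 = β·δ·812, so β = 515/(δ·812) = 515/(0.70156·812) ≈ 0.904.

β ≈ 0.904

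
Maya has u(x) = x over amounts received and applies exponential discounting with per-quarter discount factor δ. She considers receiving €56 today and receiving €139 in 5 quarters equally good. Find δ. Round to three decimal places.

δ ≈ 0.834

The payoff in 5 quarters is discounted by δ^5, so u(56) = δ^5·u(139) and δ^5 = u(56)/u(139).
With u(x) = x: δ^5 = 56/139 = 0.40288.
Taking the 5th root: δ = 0.40288^(1/5) ≈ 0.834.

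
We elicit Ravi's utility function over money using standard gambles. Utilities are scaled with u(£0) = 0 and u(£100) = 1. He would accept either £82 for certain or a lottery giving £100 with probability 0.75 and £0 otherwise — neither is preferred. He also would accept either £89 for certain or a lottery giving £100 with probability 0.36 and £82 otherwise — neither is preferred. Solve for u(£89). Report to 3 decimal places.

0.840

First, u(£82) = 0.75·u(£100) + 0.25·u(£0) = 0.75.
Chaining: u(£89) = 0.36·1.00 + 0.64·0.75 = 0.8400.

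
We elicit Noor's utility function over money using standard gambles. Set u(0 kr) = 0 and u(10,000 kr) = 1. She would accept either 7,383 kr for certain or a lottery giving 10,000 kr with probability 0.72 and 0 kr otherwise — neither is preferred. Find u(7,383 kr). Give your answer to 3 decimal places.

0.720

The indifference gives u(7,383 kr) = 0.72·u(10,000 kr) + 0.28·u(0 kr) = 0.72·1 + 0.28·0 = 0.72.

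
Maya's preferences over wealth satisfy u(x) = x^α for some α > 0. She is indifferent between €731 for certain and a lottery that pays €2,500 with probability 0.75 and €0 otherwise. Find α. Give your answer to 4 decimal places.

α ≈ 0.2340

The lottery's expected utility is 0.75·u(2500) + 0.25·u(0) = 0.75·2500^α (since u(0) = 0 for α > 0).
Setting u(731) equal to that: 731^α = 0.75·2500^α ⇒ (731/2500)^α = 0.75.
Take logs: α = ln 0.75 / ln(731/2500) ≈ 0.233958.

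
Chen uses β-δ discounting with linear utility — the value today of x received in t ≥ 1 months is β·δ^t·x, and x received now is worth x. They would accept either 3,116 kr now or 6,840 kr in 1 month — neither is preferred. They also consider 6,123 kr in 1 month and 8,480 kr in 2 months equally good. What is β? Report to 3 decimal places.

β ≈ 0.631

The second indifference involves only future payoffs, so β cancels: β·δ^1·6123 = β·δ^2·8480, giving δ = 6123/8480 = 0.72205.
The first indifference: 3116 = β·δ·6840, so β = 3116/(δ·6840) = 3116/(0.72205·6840) ≈ 0.631.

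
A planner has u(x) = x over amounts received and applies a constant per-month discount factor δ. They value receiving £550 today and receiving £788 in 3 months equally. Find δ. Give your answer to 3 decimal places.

Equating discounted utilities: u(550) = δ^3·u(788) ⇒ δ^3 = u(550)/u(788).
With u(x) = x: δ^3 = 550/788 = 0.69797.
Hence δ = (0.69797)^(1/3) = 0.88704.

δ ≈ 0.887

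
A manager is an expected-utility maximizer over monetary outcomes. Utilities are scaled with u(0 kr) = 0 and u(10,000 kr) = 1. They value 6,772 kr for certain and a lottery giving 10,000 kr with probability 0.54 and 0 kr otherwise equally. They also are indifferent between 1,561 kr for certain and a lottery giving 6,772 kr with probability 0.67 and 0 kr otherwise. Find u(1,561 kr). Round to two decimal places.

The first gamble pins u(6,772 kr): it must equal 0.54·1 + 0.46·0 = 0.54.
Chaining: u(1,561 kr) = 0.67·0.54 + 0.33·0.00 = 0.3618.

0.36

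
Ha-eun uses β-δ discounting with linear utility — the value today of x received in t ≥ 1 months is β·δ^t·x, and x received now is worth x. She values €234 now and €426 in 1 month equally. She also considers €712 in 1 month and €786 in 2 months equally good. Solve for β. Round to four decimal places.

β ≈ 0.6064

From the later pair, β·δ^1·712 = β·δ^2·786; dividing through, δ = 712/786 = 0.90585.
Now use the now-vs-future pair: 234 = β·δ·426 gives β = 234/(0.90585·426) ≈ 0.6064.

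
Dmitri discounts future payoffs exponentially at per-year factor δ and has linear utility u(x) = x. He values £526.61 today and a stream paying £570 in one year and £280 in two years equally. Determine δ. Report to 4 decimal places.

δ ≈ 0.6900

Equating present values: 526.61 = 570δ + 280δ².
So 280δ² + 570δ − 526.61 = 0.
δ = (−570 + √(570² + 4·280·526.61)) / (2·280) = (−570 + √914703.20) / 560 ≈ 0.6900.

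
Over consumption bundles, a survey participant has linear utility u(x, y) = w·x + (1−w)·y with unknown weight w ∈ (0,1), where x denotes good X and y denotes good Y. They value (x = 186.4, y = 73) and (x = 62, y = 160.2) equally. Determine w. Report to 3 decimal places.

w = 0.412

u(186.4,73) = u(62,160.2) means w·186.4 + (1−w)·73 = w·62 + (1−w)·160.2.
Collecting terms: w·124.4 = (1−w)·87.2.
The marginal rate of substitution is 87.2/124.4, so w = 87.2/(124.4+87.2) = 0.412.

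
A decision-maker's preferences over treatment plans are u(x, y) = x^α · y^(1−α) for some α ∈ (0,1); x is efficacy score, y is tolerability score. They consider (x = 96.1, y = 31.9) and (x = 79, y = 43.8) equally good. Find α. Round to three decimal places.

The Cobb–Douglas utilities coincide, so 96.1^α·31.9^(1−α) = 79^α·43.8^(1−α).
Rearrange to (96.1/79)^α = (43.8/31.9)^(1−α) and take logs: α·0.195941 = (1−α)·0.317028.
Thus α·(0.512969) = 0.317028, so α = 0.317028/0.512969 ≈ 0.618.

α ≈ 0.618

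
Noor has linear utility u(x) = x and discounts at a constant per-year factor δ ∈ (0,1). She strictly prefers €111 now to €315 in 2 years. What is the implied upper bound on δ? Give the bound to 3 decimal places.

The preference means 111 > δ^2·315.
Hence δ^2 < 111/315 = 0.35238, and x ↦ x^(1/2) is increasing on (0,∞).
δ < 0.35238^(1/2) = 0.594.

δ < 0.594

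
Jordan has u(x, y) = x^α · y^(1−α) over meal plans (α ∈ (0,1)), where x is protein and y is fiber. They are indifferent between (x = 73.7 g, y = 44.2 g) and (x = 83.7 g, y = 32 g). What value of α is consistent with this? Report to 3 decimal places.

The Cobb–Douglas utilities coincide, so 73.7^α·44.2^(1−α) = 83.7^α·32^(1−α).
(73.7/83.7)^α = (32/44.2)^(1−α); take logs: α·ln(73.7/83.7) = (1−α)·ln(32/44.2), i.e. α·-0.127236 = (1−α)·-0.322989.
So α/(1−α) = (-0.322989)/(-0.127236) = 2.538503, and α = 2.538503/3.538503 ≈ 0.717.

α ≈ 0.717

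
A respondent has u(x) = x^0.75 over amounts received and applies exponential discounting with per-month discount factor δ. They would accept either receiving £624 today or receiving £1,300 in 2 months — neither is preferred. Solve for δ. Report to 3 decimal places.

Indifference means u(624) = δ^2 · u(1300), so δ^2 = u(624)/u(1300).
With u(x) = x^0.75: δ^2 = 624^0.75/1300^0.75 = (624/1300)^0.75 = 0.57667.
Hence δ = (0.57667)^(1/2) = 0.75939.

δ ≈ 0.759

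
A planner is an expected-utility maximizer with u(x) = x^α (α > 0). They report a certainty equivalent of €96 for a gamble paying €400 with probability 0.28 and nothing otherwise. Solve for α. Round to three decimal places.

α ≈ 0.892

EU(lottery) = 0.28·400^α + 0.72·0 = 0.28·400^α.
Indifference: 96^α = 0.28·400^α, so (96/400)^α = 0.28.
Taking logs: α·ln(96/400) = ln(0.28), so α = -1.272966 / -1.427116 ≈ 0.892.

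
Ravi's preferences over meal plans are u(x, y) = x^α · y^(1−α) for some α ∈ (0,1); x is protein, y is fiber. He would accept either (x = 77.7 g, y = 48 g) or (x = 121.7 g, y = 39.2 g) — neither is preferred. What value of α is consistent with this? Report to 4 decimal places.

The Cobb–Douglas utilities coincide, so 77.7^α·48^(1−α) = 121.7^α·39.2^(1−α).
Taking logs: α·ln 77.7 + (1−α)·ln 48 = α·ln 121.7 + (1−α)·ln 39.2, i.e. α·-0.4487037 = (1−α)·-0.2025243.
So α/(1−α) = (-0.2025243)/(-0.4487037) = 0.4513542, and α = 0.4513542/1.4513542 ≈ 0.3110.

α ≈ 0.3110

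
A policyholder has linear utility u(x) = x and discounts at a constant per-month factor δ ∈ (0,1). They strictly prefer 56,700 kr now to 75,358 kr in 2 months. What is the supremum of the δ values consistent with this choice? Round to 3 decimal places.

Under u(x) = x this choice says 56700 > δ^2·75358.
Dividing by 75358: δ^2 < 0.75241. Both sides are positive, so the square root keeps the direction.
δ < (56700/75358)^(1/2) ≈ 0.867.

δ < 0.867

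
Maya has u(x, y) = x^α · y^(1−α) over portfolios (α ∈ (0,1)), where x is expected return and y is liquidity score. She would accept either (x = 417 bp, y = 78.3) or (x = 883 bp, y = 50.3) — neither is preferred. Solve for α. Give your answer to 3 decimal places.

Set the two utilities equal: 417^α·78.3^(1−α) = 883^α·50.3^(1−α).
(417/883)^α = (50.3/78.3)^(1−α); take logs: α·ln(417/883) = (1−α)·ln(50.3/78.3), i.e. α·-0.750239 = (1−α)·-0.442543.
With A = -0.750239 and B = -0.442543: α·A = (1−α)·B, so α = B/(A+B) = -0.442543/-1.192782 ≈ 0.371.

α ≈ 0.371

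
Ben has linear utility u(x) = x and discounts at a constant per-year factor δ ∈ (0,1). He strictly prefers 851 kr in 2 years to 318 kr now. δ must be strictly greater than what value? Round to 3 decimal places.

Under u(x) = x this choice says 318 < δ^2·851.
So δ^2 > 318/851 = 0.37368; taking the square root of both positive sides preserves the inequality.
δ > 0.37368^(1/2) = 0.611.

δ > 0.611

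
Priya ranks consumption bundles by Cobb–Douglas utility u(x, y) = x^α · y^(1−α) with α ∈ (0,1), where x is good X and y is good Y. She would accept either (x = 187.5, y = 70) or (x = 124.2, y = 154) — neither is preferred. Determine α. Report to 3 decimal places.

α ≈ 0.657

Indifference: 187.5^α · 70^(1−α) = 124.2^α · 154^(1−α).
Taking logs: α·ln 187.5 + (1−α)·ln 70 = α·ln 124.2 + (1−α)·ln 154, i.e. α·0.411886 = (1−α)·0.788457.
Thus α·(1.200343) = 0.788457, so α = 0.788457/1.200343 ≈ 0.657.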